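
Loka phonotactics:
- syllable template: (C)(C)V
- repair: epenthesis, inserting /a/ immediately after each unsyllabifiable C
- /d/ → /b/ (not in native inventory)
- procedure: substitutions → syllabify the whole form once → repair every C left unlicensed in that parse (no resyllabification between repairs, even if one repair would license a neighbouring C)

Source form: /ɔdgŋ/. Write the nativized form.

ɔbagaŋa

Substitution: /d/ → /b/, giving /ɔbgŋ/.
The consonants /b/, /g/, /ŋ/ cannot be parsed into a legal (C)(C)V syllable (no codas are permitted; onsets may contain at most 2 consonants).
Each unlicensed consonant becomes the onset of a new syllable: /b/ → /ba/, /g/ → /ga/, /ŋ/ → /ŋa/.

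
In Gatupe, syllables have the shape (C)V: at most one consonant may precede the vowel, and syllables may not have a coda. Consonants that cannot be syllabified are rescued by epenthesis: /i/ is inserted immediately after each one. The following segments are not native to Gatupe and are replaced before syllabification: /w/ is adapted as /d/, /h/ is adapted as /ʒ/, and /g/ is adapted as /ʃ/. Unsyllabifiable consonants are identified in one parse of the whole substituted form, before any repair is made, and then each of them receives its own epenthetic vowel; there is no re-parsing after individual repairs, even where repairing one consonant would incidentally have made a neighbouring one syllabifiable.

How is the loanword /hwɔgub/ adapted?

Substitution: /h/ → /ʒ/, /w/ → /d/, /g/ → /ʃ/, giving /ʒdɔʃub/.
The consonants /ʒ/, /b/ cannot be parsed into a legal (C)V syllable (no codas are permitted; onsets are limited to one consonant).
Each unlicensed consonant becomes the onset of a new syllable: /ʒ/ → /ʒi/, /b/ → /bi/.

ʒidɔʃubi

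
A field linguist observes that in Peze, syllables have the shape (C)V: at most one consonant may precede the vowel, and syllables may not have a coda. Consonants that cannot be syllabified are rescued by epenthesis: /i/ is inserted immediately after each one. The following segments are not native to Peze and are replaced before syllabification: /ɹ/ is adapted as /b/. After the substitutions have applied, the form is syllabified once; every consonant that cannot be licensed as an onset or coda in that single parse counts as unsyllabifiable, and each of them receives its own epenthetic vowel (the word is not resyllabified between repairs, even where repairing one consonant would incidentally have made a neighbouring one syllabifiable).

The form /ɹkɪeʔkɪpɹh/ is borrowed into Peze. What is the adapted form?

bikɪeʔikɪpibihi

Substitution: /ɹ/ → /b/, giving /bkɪeʔkɪpbh/.
Under (C)V, the unsyllabifiable consonants are /b/, /ʔ/, /p/, /b/, /h/ (no codas are permitted; onsets are limited to one consonant).
Inserting the epenthetic vowel yields /b/ → /bi/, /ʔ/ → /ʔi/, /p/ → /pi/, /b/ → /bi/, /h/ → /hi/.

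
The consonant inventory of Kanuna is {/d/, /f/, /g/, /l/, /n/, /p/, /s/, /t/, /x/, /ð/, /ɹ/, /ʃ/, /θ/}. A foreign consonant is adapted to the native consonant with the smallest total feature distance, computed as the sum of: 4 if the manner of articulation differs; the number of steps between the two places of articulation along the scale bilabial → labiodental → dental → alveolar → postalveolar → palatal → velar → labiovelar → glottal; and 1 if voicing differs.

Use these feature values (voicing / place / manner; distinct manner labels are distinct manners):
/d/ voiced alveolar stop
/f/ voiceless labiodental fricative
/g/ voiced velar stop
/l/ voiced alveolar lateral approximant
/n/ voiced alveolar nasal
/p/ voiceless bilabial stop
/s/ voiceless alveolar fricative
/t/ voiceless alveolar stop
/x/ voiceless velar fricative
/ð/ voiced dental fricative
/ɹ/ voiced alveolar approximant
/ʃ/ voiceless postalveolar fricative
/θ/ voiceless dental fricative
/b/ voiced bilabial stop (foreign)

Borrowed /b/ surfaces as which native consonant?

p

/p/ is closest: same manner (stop), place distance 0 (bilabial→bilabial), voicing differs (+1); total 1. Next closest is /d/ at distance 3.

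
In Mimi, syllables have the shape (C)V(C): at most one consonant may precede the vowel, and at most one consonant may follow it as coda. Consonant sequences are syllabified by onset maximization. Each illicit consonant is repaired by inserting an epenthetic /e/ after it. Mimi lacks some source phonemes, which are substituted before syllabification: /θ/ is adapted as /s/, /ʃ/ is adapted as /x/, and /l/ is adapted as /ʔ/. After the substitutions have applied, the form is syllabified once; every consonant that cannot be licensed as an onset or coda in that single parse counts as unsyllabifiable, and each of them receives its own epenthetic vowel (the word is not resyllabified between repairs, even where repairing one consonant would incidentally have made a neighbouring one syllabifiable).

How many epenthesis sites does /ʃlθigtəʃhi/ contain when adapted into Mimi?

After substitution the input is /xʔsigtəxhi/.
The unsyllabifiable consonants are /x/, /ʔ/; each receives one epenthetic vowel.

2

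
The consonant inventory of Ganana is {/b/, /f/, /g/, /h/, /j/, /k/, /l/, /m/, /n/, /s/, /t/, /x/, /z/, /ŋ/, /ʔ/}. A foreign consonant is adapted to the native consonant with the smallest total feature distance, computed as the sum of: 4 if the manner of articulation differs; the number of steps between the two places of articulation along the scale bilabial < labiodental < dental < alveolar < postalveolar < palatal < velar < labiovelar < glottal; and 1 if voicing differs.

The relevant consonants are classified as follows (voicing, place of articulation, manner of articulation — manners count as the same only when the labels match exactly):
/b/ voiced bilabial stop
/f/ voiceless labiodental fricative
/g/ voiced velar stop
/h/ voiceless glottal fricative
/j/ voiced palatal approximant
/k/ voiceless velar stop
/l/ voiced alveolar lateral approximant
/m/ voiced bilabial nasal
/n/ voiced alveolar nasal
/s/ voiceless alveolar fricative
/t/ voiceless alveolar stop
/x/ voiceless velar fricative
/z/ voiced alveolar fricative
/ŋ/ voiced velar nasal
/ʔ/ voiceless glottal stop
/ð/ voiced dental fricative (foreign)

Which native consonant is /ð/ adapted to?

z

/z/ is closest: same manner (fricative), place distance 1 (dental→alveolar), same voicing; total 1. Next closest is /f/ at distance 2.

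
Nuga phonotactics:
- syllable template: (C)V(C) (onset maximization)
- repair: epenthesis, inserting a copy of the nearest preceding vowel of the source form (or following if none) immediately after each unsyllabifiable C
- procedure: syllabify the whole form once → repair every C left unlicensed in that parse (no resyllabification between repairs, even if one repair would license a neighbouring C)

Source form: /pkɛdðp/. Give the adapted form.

Under (C)V(C), the unsyllabifiable consonants are /p/, /ð/, /p/ (at most one coda consonant is licensed; onsets are limited to one consonant).
Each unlicensed consonant becomes the onset of a new syllable: /p/ → /pɛ/, /ð/ → /ðɛ/, /p/ → /pɛ/.

pɛkɛdðɛpɛ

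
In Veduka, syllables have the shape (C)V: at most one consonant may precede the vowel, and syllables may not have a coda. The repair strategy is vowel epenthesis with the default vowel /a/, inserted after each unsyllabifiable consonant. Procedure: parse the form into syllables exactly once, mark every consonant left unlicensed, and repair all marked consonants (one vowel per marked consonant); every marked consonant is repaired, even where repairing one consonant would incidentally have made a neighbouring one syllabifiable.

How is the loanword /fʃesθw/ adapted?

faʃesaθawa

The consonants /f/, /s/, /θ/, /w/ cannot be parsed into a legal (C)V syllable (no codas are permitted; onsets are limited to one consonant).
Epenthesis after each stranded consonant: /f/ → /fa/, /s/ → /sa/, /θ/ → /θa/, /w/ → /wa/.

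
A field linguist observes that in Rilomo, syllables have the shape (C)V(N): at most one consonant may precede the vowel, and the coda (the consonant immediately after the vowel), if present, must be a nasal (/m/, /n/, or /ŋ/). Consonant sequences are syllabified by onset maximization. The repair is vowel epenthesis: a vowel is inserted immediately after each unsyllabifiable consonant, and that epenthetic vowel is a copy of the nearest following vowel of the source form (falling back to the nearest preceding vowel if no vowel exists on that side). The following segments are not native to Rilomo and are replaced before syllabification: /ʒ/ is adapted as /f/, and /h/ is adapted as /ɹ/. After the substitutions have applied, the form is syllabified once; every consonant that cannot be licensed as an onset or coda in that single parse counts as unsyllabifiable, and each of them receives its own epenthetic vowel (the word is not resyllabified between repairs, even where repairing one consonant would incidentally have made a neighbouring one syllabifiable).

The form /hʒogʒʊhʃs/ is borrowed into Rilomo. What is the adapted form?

Substitution: /h/ → /ɹ/, /ʒ/ → /f/, giving /ɹfogfʊɹʃs/.
Syllabifying with onset maximization leaves /ɹ/, /g/, /ɹ/, /ʃ/, /s/ stranded (only a nasal (/m/, /n/, or /ŋ/) is licensed in coda position; onsets are limited to one consonant).
Each unlicensed consonant becomes the onset of a new syllable: /ɹ/ → /ɹo/, /g/ → /gʊ/, /ɹ/ → /ɹʊ/, /ʃ/ → /ʃʊ/, /s/ → /sʊ/.

ɹofogʊfʊɹʊʃʊsʊ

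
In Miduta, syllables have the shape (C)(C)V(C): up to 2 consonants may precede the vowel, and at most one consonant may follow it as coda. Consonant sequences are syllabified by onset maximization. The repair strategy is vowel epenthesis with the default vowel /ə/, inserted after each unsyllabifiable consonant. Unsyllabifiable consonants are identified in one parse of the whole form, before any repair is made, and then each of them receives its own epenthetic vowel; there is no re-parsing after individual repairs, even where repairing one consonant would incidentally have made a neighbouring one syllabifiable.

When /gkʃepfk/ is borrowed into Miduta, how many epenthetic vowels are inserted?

3

The unsyllabifiable consonants are /g/, /f/, /k/; each receives one epenthetic vowel.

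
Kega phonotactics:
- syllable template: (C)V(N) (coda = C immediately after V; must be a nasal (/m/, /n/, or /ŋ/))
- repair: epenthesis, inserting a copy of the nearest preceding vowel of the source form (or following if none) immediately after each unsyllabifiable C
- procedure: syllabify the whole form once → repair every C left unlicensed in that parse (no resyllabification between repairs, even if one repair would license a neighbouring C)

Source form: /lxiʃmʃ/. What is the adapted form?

lixiʃimiʃi

Syllabifying with onset maximization leaves /l/, /ʃ/, /m/, /ʃ/ stranded (only a nasal (/m/, /n/, or /ŋ/) is licensed in coda position; onsets are limited to one consonant).
Epenthesis after each stranded consonant: /l/ → /li/, /ʃ/ → /ʃi/, /m/ → /mi/, /ʃ/ → /ʃi/.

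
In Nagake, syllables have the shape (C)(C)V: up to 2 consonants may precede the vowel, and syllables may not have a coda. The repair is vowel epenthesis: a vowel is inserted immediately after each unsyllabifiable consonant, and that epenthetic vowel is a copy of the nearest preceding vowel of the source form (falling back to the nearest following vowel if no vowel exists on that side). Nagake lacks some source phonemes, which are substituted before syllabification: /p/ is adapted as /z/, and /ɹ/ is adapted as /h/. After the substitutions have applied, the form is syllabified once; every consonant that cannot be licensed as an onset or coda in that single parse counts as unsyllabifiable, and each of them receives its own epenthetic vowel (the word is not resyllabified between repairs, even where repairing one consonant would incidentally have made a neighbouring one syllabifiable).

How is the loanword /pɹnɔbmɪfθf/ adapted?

Substitution: /p/ → /z/, /ɹ/ → /h/, giving /zhnɔbmɪfθf/.
Syllabifying with onset maximization leaves /z/, /f/, /θ/, /f/ stranded (no codas are permitted; onsets may contain at most 2 consonants).
Inserting the epenthetic vowel yields /z/ → /zɔ/, /f/ → /fɪ/, /θ/ → /θɪ/, /f/ → /fɪ/.

zɔhnɔbmɪfɪθɪfɪ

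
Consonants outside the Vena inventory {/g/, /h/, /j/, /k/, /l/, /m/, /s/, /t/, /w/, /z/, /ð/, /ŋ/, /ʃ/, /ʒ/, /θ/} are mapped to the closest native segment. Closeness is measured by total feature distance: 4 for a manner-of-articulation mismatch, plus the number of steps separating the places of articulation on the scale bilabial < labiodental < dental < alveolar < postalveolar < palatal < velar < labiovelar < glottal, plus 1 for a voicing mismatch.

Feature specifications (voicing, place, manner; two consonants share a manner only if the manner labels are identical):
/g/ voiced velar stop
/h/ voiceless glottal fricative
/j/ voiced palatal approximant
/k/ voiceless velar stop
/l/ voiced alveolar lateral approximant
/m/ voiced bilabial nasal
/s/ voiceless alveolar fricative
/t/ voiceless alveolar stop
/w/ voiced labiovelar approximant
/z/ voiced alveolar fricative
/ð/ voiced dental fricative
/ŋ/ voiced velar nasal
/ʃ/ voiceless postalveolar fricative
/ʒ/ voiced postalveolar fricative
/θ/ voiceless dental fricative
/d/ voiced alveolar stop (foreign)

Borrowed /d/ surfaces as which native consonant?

/t/ is closest: same manner (stop), place distance 0 (alveolar→alveolar), voicing differs (+1); total 1. Next closest is /g/ at distance 3.

t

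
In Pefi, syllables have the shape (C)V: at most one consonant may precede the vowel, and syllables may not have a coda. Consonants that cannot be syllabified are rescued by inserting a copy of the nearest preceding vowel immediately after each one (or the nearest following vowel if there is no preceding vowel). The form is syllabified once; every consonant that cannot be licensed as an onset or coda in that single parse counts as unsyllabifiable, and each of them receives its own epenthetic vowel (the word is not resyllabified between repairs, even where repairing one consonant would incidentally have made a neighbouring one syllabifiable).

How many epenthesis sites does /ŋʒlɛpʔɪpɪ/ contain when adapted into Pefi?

The unsyllabifiable consonants are /ŋ/, /ʒ/, /p/; each receives one epenthetic vowel.

3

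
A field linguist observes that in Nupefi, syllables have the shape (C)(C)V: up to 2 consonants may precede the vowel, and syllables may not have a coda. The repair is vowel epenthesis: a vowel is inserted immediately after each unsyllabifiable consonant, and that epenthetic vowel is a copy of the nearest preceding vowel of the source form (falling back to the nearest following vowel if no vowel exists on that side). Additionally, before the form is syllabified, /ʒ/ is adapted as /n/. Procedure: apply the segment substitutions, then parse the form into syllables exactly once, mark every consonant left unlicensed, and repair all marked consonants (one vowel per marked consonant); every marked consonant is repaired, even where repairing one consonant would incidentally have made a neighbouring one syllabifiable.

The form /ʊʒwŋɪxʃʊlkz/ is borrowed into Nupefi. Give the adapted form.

Substitution: /ʒ/ → /n/, giving /ʊnwŋɪxʃʊlkz/.
Under (C)(C)V, the unsyllabifiable consonants are /n/, /l/, /k/, /z/ (no codas are permitted; onsets may contain at most 2 consonants).
Inserting the epenthetic vowel yields /n/ → /nʊ/, /l/ → /lʊ/, /k/ → /kʊ/, /z/ → /zʊ/.

ʊnʊwŋɪxʃʊlʊkʊzʊ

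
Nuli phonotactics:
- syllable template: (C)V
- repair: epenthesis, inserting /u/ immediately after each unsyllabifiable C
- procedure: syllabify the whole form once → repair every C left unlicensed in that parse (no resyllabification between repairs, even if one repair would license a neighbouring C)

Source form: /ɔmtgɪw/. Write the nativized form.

Syllabifying with onset maximization leaves /m/, /t/, /w/ stranded (no codas are permitted; onsets are limited to one consonant).
Each unlicensed consonant becomes the onset of a new syllable: /m/ → /mu/, /t/ → /tu/, /w/ → /wu/.

ɔmutugɪwu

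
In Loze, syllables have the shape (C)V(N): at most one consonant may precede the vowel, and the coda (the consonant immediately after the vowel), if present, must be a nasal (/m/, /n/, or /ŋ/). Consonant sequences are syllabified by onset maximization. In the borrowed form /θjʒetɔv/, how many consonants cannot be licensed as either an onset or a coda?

Under (C)V(N), the unsyllabifiable consonants are /θ/, /j/, /v/ (only a nasal (/m/, /n/, or /ŋ/) is licensed in coda position; onsets are limited to one consonant).

3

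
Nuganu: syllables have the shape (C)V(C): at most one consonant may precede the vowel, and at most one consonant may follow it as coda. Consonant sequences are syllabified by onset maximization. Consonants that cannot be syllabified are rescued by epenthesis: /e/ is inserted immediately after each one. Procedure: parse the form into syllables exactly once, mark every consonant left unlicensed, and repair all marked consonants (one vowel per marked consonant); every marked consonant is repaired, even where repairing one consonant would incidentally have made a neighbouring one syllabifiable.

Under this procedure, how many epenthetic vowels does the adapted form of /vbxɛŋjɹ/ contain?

The unsyllabifiable consonants are /v/, /b/, /j/, /ɹ/; each receives one epenthetic vowel.

4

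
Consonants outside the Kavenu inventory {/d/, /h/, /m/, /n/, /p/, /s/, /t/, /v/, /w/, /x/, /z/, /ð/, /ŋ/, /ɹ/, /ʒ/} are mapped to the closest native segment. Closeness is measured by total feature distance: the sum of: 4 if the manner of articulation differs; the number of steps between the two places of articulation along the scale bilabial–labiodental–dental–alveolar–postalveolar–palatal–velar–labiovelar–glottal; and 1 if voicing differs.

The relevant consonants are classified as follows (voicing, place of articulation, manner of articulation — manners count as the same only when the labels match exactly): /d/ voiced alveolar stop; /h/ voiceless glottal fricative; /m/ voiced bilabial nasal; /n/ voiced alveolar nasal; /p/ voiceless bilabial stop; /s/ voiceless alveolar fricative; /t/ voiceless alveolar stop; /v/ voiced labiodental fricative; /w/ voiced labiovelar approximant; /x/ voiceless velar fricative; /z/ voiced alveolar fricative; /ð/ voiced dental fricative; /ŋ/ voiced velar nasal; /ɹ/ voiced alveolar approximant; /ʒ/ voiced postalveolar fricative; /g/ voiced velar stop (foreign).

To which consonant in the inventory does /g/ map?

d

/d/ is closest: same manner (stop), place distance 3 (velar→alveolar), same voicing; total 3. Next closest is /t/ at distance 4.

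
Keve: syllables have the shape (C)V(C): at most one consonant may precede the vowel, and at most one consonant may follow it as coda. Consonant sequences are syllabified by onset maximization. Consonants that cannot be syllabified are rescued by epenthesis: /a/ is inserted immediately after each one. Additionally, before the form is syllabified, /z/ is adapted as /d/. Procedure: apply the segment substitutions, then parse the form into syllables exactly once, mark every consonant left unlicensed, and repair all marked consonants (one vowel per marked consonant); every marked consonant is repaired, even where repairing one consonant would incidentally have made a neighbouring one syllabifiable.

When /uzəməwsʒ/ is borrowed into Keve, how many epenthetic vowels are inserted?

After substitution the input is /udəməwsʒ/.
The unsyllabifiable consonants are /s/, /ʒ/; each receives one epenthetic vowel.

2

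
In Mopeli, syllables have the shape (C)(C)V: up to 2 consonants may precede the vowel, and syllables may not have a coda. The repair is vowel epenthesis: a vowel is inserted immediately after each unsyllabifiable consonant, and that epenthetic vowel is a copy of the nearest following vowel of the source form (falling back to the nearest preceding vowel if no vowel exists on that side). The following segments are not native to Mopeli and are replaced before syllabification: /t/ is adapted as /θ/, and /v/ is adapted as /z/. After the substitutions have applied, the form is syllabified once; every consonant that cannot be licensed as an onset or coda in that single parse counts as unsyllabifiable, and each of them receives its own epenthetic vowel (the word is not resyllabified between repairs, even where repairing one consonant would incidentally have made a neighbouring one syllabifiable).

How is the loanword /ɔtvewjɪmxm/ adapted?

ɔθzewjɪmɪxɪmɪ

Substitution: /t/ → /θ/, /v/ → /z/, giving /ɔθzewjɪmxm/.
Syllabifying with onset maximization leaves /m/, /x/, /m/ stranded (no codas are permitted; onsets may contain at most 2 consonants).
Inserting the epenthetic vowel yields /m/ → /mɪ/, /x/ → /xɪ/, /m/ → /mɪ/.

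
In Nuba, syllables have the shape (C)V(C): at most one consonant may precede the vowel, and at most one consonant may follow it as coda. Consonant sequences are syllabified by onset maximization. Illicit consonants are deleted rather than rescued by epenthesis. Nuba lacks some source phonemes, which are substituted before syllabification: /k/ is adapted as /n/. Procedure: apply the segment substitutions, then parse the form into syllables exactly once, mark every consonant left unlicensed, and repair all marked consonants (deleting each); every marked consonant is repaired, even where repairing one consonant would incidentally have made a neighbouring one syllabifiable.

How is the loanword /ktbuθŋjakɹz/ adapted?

buθjan

Substitution: /k/ → /n/, giving /ntbuθŋjanɹz/.
The consonants /n/, /t/, /ŋ/, /ɹ/, /z/ cannot be parsed into a legal (C)V(C) syllable (at most one coda consonant is licensed; onsets are limited to one consonant).
Each unlicensed consonant is deleted: /n/, /t/, /ŋ/, /ɹ/, /z/.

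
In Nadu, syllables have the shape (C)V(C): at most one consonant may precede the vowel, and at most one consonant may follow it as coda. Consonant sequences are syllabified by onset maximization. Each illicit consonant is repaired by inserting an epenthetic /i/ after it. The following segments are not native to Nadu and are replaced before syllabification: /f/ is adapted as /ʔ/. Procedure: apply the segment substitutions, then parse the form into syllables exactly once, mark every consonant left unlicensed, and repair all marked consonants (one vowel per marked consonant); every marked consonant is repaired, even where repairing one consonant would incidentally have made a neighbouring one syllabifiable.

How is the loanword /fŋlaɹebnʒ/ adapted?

ʔiŋilaɹebniʒi

Substitution: /f/ → /ʔ/, giving /ʔŋlaɹebnʒ/.
Syllabifying with onset maximization leaves /ʔ/, /ŋ/, /n/, /ʒ/ stranded (at most one coda consonant is licensed; onsets are limited to one consonant).
Epenthesis after each stranded consonant: /ʔ/ → /ʔi/, /ŋ/ → /ŋi/, /n/ → /ni/, /ʒ/ → /ʒi/.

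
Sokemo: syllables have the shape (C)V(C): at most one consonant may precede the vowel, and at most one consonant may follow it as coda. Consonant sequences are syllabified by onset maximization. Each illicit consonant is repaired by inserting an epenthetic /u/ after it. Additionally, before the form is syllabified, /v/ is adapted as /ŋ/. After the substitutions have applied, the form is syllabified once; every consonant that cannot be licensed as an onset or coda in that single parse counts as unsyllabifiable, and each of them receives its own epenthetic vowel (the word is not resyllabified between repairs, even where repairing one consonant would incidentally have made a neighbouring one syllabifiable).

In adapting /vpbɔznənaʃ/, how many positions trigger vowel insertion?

After substitution the input is /ŋpbɔznənaʃ/.
The unsyllabifiable consonants are /ŋ/, /p/; each receives one epenthetic vowel.

2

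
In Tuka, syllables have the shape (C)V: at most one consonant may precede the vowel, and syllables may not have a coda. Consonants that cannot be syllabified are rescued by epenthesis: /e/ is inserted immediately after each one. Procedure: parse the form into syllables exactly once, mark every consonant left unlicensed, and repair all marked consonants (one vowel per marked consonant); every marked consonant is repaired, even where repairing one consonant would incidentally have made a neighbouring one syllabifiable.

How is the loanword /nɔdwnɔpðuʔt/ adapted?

Syllabifying with onset maximization leaves /d/, /w/, /p/, /ʔ/, /t/ stranded (no codas are permitted; onsets are limited to one consonant).
Inserting the epenthetic vowel yields /d/ → /de/, /w/ → /we/, /p/ → /pe/, /ʔ/ → /ʔe/, /t/ → /te/.

nɔdewenɔpeðuʔete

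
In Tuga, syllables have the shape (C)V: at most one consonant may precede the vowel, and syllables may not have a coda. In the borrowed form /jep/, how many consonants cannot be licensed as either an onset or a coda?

Syllabifying with onset maximization leaves /p/ stranded (no codas are permitted; onsets are limited to one consonant).

1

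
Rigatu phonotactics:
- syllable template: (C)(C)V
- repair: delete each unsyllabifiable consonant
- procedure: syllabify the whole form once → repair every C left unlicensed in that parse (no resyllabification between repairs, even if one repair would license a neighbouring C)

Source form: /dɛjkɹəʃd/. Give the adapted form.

dɛkɹə

Under (C)(C)V, the unsyllabifiable consonants are /j/, /ʃ/, /d/ (no codas are permitted; onsets may contain at most 2 consonants).
Deleting the stranded consonants removes /j/, /ʃ/, /d/.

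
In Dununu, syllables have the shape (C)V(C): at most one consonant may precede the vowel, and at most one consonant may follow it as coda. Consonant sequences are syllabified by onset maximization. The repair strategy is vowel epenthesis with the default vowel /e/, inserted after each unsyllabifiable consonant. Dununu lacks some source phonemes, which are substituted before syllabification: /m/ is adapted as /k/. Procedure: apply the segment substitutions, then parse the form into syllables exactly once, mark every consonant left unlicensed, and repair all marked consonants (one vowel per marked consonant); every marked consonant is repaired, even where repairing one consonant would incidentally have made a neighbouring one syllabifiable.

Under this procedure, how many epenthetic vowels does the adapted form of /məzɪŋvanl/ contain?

1

After substitution the input is /kəzɪŋvanl/.
The unsyllabifiable consonants are /l/; each receives one epenthetic vowel.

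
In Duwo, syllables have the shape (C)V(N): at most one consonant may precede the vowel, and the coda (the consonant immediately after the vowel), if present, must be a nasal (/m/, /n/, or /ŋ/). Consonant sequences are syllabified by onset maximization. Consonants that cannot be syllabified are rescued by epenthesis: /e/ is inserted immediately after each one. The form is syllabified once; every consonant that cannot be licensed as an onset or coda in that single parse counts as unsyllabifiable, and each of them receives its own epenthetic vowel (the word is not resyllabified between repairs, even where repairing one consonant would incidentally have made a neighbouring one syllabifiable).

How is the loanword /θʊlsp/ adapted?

θʊlesepe

Syllabifying with onset maximization leaves /l/, /s/, /p/ stranded (only a nasal (/m/, /n/, or /ŋ/) is licensed in coda position; onsets are limited to one consonant).
Epenthesis after each stranded consonant: /l/ → /le/, /s/ → /se/, /p/ → /pe/.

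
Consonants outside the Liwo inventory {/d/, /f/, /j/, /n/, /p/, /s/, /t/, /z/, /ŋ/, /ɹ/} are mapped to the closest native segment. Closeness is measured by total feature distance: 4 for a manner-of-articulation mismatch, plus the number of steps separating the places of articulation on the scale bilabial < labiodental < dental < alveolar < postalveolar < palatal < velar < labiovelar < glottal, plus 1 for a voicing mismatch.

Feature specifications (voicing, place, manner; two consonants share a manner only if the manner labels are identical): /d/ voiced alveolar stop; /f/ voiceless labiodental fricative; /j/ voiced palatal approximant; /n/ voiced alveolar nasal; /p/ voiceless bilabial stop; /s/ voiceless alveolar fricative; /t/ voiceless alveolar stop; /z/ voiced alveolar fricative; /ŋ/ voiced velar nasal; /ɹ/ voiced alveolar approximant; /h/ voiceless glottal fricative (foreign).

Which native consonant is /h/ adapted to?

/s/ is closest: same manner (fricative), place distance 5 (glottal→alveolar), same voicing; total 5. Next closest is /z/ at distance 6.

s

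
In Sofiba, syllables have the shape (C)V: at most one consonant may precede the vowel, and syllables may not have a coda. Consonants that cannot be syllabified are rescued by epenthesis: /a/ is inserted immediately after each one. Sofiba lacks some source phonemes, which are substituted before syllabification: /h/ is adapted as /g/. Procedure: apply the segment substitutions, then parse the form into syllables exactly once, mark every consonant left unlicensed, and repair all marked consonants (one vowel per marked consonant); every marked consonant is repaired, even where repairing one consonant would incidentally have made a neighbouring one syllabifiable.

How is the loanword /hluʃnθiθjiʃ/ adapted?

Substitution: /h/ → /g/, giving /gluʃnθiθjiʃ/.
The consonants /g/, /ʃ/, /n/, /θ/, /ʃ/ cannot be parsed into a legal (C)V syllable (no codas are permitted; onsets are limited to one consonant).
Each unlicensed consonant becomes the onset of a new syllable: /g/ → /ga/, /ʃ/ → /ʃa/, /n/ → /na/, /θ/ → /θa/, /ʃ/ → /ʃa/.

galuʃanaθiθajiʃa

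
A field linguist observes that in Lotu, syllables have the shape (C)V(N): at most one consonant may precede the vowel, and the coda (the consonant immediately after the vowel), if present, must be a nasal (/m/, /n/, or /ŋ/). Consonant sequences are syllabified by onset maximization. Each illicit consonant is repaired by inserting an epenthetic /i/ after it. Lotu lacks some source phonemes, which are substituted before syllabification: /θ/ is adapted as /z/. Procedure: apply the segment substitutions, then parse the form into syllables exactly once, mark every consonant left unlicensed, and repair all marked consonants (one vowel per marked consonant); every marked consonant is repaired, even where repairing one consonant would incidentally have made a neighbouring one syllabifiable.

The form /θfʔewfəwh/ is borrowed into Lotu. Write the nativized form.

Substitution: /θ/ → /z/, giving /zfʔewfəwh/.
The consonants /z/, /f/, /w/, /w/, /h/ cannot be parsed into a legal (C)V(N) syllable (only a nasal (/m/, /n/, or /ŋ/) is licensed in coda position; onsets are limited to one consonant).
Each unlicensed consonant becomes the onset of a new syllable: /z/ → /zi/, /f/ → /fi/, /w/ → /wi/, /w/ → /wi/, /h/ → /hi/.

zifiʔewifəwihi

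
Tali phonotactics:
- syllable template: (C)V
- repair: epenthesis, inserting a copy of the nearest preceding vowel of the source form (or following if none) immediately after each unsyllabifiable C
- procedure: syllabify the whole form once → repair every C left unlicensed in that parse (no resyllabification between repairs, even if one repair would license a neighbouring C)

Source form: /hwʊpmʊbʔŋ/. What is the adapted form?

hʊwʊpʊmʊbʊʔʊŋʊ

Under (C)V, the unsyllabifiable consonants are /h/, /p/, /b/, /ʔ/, /ŋ/ (no codas are permitted; onsets are limited to one consonant).
Inserting the epenthetic vowel yields /h/ → /hʊ/, /p/ → /pʊ/, /b/ → /bʊ/, /ʔ/ → /ʔʊ/, /ŋ/ → /ŋʊ/.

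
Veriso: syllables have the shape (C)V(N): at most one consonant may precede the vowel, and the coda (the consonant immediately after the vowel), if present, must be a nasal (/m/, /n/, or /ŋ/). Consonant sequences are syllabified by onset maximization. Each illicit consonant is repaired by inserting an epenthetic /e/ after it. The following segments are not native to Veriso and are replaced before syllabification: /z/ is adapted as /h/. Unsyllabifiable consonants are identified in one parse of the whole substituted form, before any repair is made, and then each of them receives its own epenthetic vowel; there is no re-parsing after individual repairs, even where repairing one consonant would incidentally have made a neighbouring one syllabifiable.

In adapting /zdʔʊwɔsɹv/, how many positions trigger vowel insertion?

After substitution the input is /hdʔʊwɔsɹv/.
The unsyllabifiable consonants are /h/, /d/, /s/, /ɹ/, /v/; each receives one epenthetic vowel.

5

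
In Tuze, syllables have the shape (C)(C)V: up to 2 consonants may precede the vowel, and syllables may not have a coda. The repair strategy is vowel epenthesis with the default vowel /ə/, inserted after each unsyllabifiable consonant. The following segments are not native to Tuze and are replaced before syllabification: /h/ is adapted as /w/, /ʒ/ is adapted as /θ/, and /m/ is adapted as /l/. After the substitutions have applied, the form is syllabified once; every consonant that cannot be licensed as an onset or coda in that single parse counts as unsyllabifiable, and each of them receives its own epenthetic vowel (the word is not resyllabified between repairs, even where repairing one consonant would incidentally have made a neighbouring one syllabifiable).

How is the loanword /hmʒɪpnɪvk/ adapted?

Substitution: /h/ → /w/, /m/ → /l/, /ʒ/ → /θ/, giving /wlθɪpnɪvk/.
The consonants /w/, /v/, /k/ cannot be parsed into a legal (C)(C)V syllable (no codas are permitted; onsets may contain at most 2 consonants).
Epenthesis after each stranded consonant: /w/ → /wə/, /v/ → /və/, /k/ → /kə/.

wəlθɪpnɪvəkə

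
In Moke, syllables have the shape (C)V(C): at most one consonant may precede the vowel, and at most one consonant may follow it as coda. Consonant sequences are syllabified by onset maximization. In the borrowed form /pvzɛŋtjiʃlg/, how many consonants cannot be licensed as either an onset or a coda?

5

The consonants /p/, /v/, /t/, /l/, /g/ cannot be parsed into a legal (C)V(C) syllable (at most one coda consonant is licensed; onsets are limited to one consonant).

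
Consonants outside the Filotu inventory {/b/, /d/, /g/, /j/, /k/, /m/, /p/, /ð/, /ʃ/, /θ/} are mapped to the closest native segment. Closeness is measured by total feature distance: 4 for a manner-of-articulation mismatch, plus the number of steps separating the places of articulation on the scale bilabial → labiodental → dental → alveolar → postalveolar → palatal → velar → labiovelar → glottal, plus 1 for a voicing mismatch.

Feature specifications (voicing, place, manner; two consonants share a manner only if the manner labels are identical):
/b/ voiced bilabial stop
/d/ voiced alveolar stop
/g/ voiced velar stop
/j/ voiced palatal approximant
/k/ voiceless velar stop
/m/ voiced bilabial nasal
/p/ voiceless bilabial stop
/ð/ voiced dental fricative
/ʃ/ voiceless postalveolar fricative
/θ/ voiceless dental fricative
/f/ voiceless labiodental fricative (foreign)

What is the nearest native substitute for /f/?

θ

/θ/ is closest: same manner (fricative), place distance 1 (labiodental→dental), same voicing; total 1. Next closest is /ð/ at distance 2.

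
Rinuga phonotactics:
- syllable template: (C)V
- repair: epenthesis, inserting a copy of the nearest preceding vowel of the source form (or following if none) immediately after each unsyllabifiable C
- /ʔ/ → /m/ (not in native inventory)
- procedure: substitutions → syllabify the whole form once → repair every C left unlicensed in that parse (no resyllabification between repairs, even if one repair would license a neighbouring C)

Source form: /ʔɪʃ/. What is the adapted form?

mɪʃɪ

Substitution: /ʔ/ → /m/, giving /mɪʃ/.
Syllabifying with onset maximization leaves /ʃ/ stranded (no codas are permitted; onsets are limited to one consonant).
Epenthesis after each stranded consonant: /ʃ/ → /ʃɪ/.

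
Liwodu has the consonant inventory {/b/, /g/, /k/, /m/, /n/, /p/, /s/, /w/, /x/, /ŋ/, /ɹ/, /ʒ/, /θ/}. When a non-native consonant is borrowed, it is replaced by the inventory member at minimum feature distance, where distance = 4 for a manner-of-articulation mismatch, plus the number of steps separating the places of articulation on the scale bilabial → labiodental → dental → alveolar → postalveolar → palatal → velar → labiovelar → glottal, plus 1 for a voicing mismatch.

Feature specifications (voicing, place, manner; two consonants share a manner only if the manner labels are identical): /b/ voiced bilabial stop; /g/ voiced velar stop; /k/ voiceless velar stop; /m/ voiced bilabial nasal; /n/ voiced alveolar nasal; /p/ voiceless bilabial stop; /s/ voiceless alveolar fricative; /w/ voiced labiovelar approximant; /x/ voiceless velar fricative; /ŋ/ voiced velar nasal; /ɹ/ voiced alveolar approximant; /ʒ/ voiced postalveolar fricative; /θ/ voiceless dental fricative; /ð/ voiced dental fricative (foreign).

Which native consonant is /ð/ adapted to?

/θ/ is closest: same manner (fricative), place distance 0 (dental→dental), voicing differs (+1); total 1. Next closest is /s/ at distance 2.

θ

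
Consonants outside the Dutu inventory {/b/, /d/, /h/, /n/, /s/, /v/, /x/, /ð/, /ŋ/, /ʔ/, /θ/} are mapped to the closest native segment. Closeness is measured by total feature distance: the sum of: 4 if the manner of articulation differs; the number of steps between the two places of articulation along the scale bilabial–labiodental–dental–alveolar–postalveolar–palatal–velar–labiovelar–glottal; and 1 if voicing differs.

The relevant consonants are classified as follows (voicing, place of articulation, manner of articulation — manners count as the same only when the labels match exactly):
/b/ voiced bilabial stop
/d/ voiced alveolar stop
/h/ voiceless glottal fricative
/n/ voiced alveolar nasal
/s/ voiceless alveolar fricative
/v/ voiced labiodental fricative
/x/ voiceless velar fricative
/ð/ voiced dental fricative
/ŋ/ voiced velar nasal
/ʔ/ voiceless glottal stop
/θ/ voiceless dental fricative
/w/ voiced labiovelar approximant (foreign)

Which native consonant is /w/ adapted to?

/ŋ/ is closest: manner differs (approximant→nasal, +4), place distance 1 (labiovelar→velar), same voicing; total 5. Next closest is /h/ at distance 6.

ŋ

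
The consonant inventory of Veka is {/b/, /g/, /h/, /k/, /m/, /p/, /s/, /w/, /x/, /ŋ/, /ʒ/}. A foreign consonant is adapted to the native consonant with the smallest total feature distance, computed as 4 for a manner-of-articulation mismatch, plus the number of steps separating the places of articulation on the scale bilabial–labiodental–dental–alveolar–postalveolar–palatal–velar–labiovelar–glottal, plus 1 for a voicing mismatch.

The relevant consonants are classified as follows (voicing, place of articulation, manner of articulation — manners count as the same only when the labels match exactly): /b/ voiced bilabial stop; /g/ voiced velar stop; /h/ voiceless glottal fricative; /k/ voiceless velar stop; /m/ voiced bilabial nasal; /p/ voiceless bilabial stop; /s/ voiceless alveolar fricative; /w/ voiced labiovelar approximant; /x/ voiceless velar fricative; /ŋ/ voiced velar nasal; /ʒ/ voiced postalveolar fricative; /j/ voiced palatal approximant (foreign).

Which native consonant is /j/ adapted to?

/w/ is closest: same manner (approximant), place distance 2 (palatal→labiovelar), same voicing; total 2. Next closest is /g/ at distance 5.

w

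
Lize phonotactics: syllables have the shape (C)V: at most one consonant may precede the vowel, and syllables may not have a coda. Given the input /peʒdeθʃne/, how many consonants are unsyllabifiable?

Syllabifying with onset maximization leaves /ʒ/, /θ/, /ʃ/ stranded (no codas are permitted; onsets are limited to one consonant).

3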